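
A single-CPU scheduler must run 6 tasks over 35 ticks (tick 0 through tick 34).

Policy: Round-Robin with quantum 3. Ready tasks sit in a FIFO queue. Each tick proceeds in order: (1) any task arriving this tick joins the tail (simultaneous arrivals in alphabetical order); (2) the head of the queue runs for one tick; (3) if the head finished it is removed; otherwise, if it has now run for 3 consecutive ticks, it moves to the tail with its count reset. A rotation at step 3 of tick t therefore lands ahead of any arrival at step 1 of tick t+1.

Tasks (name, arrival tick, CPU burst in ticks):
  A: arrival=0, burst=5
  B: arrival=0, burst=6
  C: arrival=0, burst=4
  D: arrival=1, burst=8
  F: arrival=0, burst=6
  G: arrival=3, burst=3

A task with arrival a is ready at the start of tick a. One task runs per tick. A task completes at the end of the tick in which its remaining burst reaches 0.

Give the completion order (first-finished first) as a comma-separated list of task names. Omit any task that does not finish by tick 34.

t=0: queue=[A,B,C,F] q_used=0 → run A
t=1: queue=[A,B,C,F,D] q_used=1 → run A
t=2: queue=[A,B,C,F,D] q_used=2 → run A
t=3: queue=[B,C,F,D,A,G] q_used=0 → run B
t=4: queue=[B,C,F,D,A,G] q_used=1 → run B
t=5: queue=[B,C,F,D,A,G] q_used=2 → run B
t=6: queue=[C,F,D,A,G,B] q_used=0 → run C
t=7: queue=[C,F,D,A,G,B] q_used=1 → run C
t=8: queue=[C,F,D,A,G,B] q_used=2 → run C
t=9: queue=[F,D,A,G,B,C] q_used=0 → run F
t=10: queue=[F,D,A,G,B,C] q_used=1 → run F
t=11: queue=[F,D,A,G,B,C] q_used=2 → run F
t=12: queue=[D,A,G,B,C,F] q_used=0 → run D
t=13: queue=[D,A,G,B,C,F] q_used=1 → run D
t=14: queue=[D,A,G,B,C,F] q_used=2 → run D
t=15: queue=[A,G,B,C,F,D] q_used=0 → run A
t=16: queue=[A,G,B,C,F,D] q_used=1 → run A
t=17: queue=[G,B,C,F,D] q_used=0 → run G
t=18: queue=[G,B,C,F,D] q_used=1 → run G
t=19: queue=[G,B,C,F,D] q_used=2 → run G
t=20: queue=[B,C,F,D] q_used=0 → run B
t=21: queue=[B,C,F,D] q_used=1 → run B
t=22: queue=[B,C,F,D] q_used=2 → run B
t=23: queue=[C,F,D] q_used=0 → run C
t=24: queue=[F,D] q_used=0 → run F
t=25: queue=[F,D] q_used=1 → run F
t=26: queue=[F,D] q_used=2 → run F
t=27: queue=[D] q_used=0 → run D
t=28: queue=[D] q_used=1 → run D
t=29: queue=[D] q_used=2 → run D
t=30: queue=[D] q_used=0 → run D
t=31: queue=[D] q_used=1 → run D
t=32: (idle)
t=33: (idle)
t=34: (idle)

completion order = A, G, B, C, F, D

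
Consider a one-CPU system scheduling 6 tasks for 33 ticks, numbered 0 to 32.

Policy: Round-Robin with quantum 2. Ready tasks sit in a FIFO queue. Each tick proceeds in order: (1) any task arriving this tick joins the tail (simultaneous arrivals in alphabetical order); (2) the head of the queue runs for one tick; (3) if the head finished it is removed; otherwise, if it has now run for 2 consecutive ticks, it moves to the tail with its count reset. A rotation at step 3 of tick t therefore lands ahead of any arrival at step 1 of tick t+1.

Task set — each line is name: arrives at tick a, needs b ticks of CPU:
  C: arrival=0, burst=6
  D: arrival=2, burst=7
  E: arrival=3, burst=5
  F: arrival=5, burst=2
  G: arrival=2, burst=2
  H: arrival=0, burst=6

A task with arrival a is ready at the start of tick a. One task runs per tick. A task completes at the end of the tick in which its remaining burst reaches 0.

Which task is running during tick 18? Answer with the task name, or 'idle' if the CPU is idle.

t=0: queue=[C,H] q_used=0 → run C
t=1: queue=[C,H] q_used=1 → run C
t=2: queue=[H,C,D,G] q_used=0 → run H
t=3: queue=[H,C,D,G,E] q_used=1 → run H
t=4: queue=[C,D,G,E,H] q_used=0 → run C
t=5: queue=[C,D,G,E,H,F] q_used=1 → run C
t=6: queue=[D,G,E,H,F,C] q_used=0 → run D
t=7: queue=[D,G,E,H,F,C] q_used=1 → run D
t=8: queue=[G,E,H,F,C,D] q_used=0 → run G
t=9: queue=[G,E,H,F,C,D] q_used=1 → run G
t=10: queue=[E,H,F,C,D] q_used=0 → run E
t=11: queue=[E,H,F,C,D] q_used=1 → run E
t=12: queue=[H,F,C,D,E] q_used=0 → run H
t=13: queue=[H,F,C,D,E] q_used=1 → run H
t=14: queue=[F,C,D,E,H] q_used=0 → run F
t=15: queue=[F,C,D,E,H] q_used=1 → run F
t=16: queue=[C,D,E,H] q_used=0 → run C
t=17: queue=[C,D,E,H] q_used=1 → run C
t=18: queue=[D,E,H] q_used=0 → run D
t=19: queue=[D,E,H] q_used=1 → run D
t=20: queue=[E,H,D] q_used=0 → run E
t=21: queue=[E,H,D] q_used=1 → run E
t=22: queue=[H,D,E] q_used=0 → run H
t=23: queue=[H,D,E] q_used=1 → run H
t=24: queue=[D,E] q_used=0 → run D
t=25: queue=[D,E] q_used=1 → run D
t=26: queue=[E,D] q_used=0 → run E
t=27: queue=[D] q_used=0 → run D
t=28: (idle)
t=29: (idle)
t=30: (idle)
t=31: (idle)
t=32: (idle)

running at tick 18 = D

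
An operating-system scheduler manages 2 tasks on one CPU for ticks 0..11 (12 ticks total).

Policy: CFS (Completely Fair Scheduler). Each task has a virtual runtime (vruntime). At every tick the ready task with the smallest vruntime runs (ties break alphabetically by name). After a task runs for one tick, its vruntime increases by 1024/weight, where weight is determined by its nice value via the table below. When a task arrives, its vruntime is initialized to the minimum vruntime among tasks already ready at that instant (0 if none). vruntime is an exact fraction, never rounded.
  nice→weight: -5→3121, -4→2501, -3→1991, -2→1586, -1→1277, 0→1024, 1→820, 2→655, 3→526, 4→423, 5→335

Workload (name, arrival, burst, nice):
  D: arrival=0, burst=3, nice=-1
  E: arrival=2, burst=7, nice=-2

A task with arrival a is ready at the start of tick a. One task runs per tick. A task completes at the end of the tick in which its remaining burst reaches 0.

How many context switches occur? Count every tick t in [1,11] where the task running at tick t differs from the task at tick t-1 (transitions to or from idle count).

context switches = 2

t=0: vr[D=0] → run D
t=1: vr[D=1024/1277] → run D
t=2: vr[D=2048/1277 E=2048/1277] → run D
t=3: vr[E=2048/1277] → run E
t=4: vr[E=2277888/1012661] → run E
t=5: vr[E=2931712/1012661] → run E
t=6: vr[E=3585536/1012661] → run E
t=7: vr[E=4239360/1012661] → run E
t=8: vr[E=4893184/1012661] → run E
t=9: vr[E=5547008/1012661] → run E
t=10: (idle)
t=11: (idle)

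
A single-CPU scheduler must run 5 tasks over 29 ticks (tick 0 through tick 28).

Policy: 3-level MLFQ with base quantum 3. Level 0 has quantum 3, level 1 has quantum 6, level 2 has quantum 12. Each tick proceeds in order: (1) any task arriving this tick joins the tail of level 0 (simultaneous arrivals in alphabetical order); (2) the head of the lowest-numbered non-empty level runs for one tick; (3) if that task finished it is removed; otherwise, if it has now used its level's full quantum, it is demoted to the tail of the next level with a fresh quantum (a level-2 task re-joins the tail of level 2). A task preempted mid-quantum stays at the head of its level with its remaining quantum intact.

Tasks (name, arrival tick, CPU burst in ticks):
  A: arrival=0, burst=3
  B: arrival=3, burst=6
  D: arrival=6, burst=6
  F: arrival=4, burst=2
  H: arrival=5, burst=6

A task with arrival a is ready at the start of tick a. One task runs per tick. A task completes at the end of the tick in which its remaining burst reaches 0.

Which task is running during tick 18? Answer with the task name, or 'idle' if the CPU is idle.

running at tick 18 = H

t=0: L0/L1/L2 = A/-/- → run A
t=1: L0/L1/L2 = A/-/- → run A
t=2: L0/L1/L2 = A/-/- → run A
t=3: L0/L1/L2 = B/-/- → run B
t=4: L0/L1/L2 = BF/-/- → run B
t=5: L0/L1/L2 = BFH/-/- → run B
t=6: L0/L1/L2 = FHD/B/- → run F
t=7: L0/L1/L2 = FHD/B/- → run F
t=8: L0/L1/L2 = HD/B/- → run H
t=9: L0/L1/L2 = HD/B/- → run H
t=10: L0/L1/L2 = HD/B/- → run H
t=11: L0/L1/L2 = D/BH/- → run D
t=12: L0/L1/L2 = D/BH/- → run D
t=13: L0/L1/L2 = D/BH/- → run D
t=14: L0/L1/L2 = -/BHD/- → run B
t=15: L0/L1/L2 = -/BHD/- → run B
t=16: L0/L1/L2 = -/BHD/- → run B
t=17: L0/L1/L2 = -/HD/- → run H
t=18: L0/L1/L2 = -/HD/- → run H
t=19: L0/L1/L2 = -/HD/- → run H
t=20: L0/L1/L2 = -/D/- → run D
t=21: L0/L1/L2 = -/D/- → run D
t=22: L0/L1/L2 = -/D/- → run D
t=23: (idle)
t=24: (idle)
t=25: (idle)
t=26: (idle)
t=27: (idle)
t=28: (idle)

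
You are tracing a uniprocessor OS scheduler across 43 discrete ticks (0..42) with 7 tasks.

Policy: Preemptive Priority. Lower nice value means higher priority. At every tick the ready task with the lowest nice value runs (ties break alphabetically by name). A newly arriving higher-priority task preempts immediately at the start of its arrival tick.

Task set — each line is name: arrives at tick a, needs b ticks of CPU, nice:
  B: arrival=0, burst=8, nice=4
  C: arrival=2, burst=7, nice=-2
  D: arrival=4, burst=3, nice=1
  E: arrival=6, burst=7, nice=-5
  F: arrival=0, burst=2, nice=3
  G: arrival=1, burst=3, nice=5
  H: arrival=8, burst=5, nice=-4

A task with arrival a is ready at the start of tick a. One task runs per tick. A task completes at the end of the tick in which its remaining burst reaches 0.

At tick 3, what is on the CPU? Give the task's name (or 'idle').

t=0: ready={B,F} → run F
t=1: ready={B,F,G} → run F
t=2: ready={B,C,G} → run C
t=3: ready={B,C,G} → run C
t=4: ready={B,C,D,G} → run C
t=5: ready={B,C,D,G} → run C
t=6: ready={B,C,D,E,G} → run E
t=7: ready={B,C,D,E,G} → run E
t=8: ready={B,C,D,E,G,H} → run E
t=9: ready={B,C,D,E,G,H} → run E
t=10: ready={B,C,D,E,G,H} → run E
t=11: ready={B,C,D,E,G,H} → run E
t=12: ready={B,C,D,E,G,H} → run E
t=13: ready={B,C,D,G,H} → run H
t=14: ready={B,C,D,G,H} → run H
t=15: ready={B,C,D,G,H} → run H
t=16: ready={B,C,D,G,H} → run H
t=17: ready={B,C,D,G,H} → run H
t=18: ready={B,C,D,G} → run C
t=19: ready={B,C,D,G} → run C
t=20: ready={B,C,D,G} → run C
t=21: ready={B,D,G} → run D
t=22: ready={B,D,G} → run D
t=23: ready={B,D,G} → run D
t=24: ready={B,G} → run B
t=25: ready={B,G} → run B
t=26: ready={B,G} → run B
t=27: ready={B,G} → run B
t=28: ready={B,G} → run B
t=29: ready={B,G} → run B
t=30: ready={B,G} → run B
t=31: ready={B,G} → run B
t=32: ready={G} → run G
t=33: ready={G} → run G
t=34: ready={G} → run G
t=35: (idle)
t=36: (idle)
t=37: (idle)
t=38: (idle)
t=39: (idle)
t=40: (idle)
t=41: (idle)
t=42: (idle)

running at tick 3 = C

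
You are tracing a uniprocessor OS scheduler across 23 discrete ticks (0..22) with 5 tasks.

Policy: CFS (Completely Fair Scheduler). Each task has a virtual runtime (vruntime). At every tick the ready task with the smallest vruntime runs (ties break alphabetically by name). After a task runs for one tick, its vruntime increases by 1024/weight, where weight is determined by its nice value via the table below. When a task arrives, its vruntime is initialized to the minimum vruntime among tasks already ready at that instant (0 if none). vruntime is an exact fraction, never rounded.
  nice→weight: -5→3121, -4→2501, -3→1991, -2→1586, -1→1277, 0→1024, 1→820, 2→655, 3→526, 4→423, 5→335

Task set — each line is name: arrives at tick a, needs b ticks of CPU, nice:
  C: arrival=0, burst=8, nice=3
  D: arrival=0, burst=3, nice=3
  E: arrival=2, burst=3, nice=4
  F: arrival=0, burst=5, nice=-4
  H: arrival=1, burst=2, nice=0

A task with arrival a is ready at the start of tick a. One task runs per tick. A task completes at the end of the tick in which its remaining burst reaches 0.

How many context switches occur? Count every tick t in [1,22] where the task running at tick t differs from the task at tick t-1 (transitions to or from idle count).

t=0: vr[C=0 D=0 F=0] → run C
t=1: vr[C=512/263 D=0 F=0 H=0] → run D
t=2: vr[C=512/263 D=512/263 E=0 F=0 H=0] → run E
t=3: vr[C=512/263 D=512/263 E=1024/423 F=0 H=0] → run F
t=4: vr[C=512/263 D=512/263 E=1024/423 F=1024/2501 H=0] → run H
t=5: vr[C=512/263 D=512/263 E=1024/423 F=1024/2501 H=1] → run F
t=6: vr[C=512/263 D=512/263 E=1024/423 F=2048/2501 H=1] → run F
t=7: vr[C=512/263 D=512/263 E=1024/423 F=3072/2501 H=1] → run H
t=8: vr[C=512/263 D=512/263 E=1024/423 F=3072/2501] → run F
t=9: vr[C=512/263 D=512/263 E=1024/423 F=4096/2501] → run F
t=10: vr[C=512/263 D=512/263 E=1024/423] → run C
t=11: vr[C=1024/263 D=512/263 E=1024/423] → run D
t=12: vr[C=1024/263 D=1024/263 E=1024/423] → run E
t=13: vr[C=1024/263 D=1024/263 E=2048/423] → run C
t=14: vr[C=1536/263 D=1024/263 E=2048/423] → run D
t=15: vr[C=1536/263 E=2048/423] → run E
t=16: vr[C=1536/263] → run C
t=17: vr[C=2048/263] → run C
t=18: vr[C=2560/263] → run C
t=19: vr[C=3072/263] → run C
t=20: vr[C=3584/263] → run C
t=21: (idle)
t=22: (idle)

context switches = 15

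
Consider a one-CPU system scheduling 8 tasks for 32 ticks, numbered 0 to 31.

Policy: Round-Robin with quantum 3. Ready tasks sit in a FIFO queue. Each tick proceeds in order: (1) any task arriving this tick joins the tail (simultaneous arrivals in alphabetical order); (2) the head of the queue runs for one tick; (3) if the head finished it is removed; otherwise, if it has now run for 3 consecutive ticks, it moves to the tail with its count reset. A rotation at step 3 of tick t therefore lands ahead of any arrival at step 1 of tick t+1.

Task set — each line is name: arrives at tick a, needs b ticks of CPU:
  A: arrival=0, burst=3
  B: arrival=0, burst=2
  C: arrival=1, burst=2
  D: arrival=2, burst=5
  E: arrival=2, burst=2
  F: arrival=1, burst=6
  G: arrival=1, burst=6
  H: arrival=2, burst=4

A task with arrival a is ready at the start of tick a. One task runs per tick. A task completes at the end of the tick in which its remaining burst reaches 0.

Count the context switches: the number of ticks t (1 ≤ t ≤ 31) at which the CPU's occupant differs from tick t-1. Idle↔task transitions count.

t=0: queue=[A,B] q_used=0 → run A
t=1: queue=[A,B,C,F,G] q_used=1 → run A
t=2: queue=[A,B,C,F,G,D,E,H] q_used=2 → run A
t=3: queue=[B,C,F,G,D,E,H] q_used=0 → run B
t=4: queue=[B,C,F,G,D,E,H] q_used=1 → run B
t=5: queue=[C,F,G,D,E,H] q_used=0 → run C
t=6: queue=[C,F,G,D,E,H] q_used=1 → run C
t=7: queue=[F,G,D,E,H] q_used=0 → run F
t=8: queue=[F,G,D,E,H] q_used=1 → run F
t=9: queue=[F,G,D,E,H] q_used=2 → run F
t=10: queue=[G,D,E,H,F] q_used=0 → run G
t=11: queue=[G,D,E,H,F] q_used=1 → run G
t=12: queue=[G,D,E,H,F] q_used=2 → run G
t=13: queue=[D,E,H,F,G] q_used=0 → run D
t=14: queue=[D,E,H,F,G] q_used=1 → run D
t=15: queue=[D,E,H,F,G] q_used=2 → run D
t=16: queue=[E,H,F,G,D] q_used=0 → run E
t=17: queue=[E,H,F,G,D] q_used=1 → run E
t=18: queue=[H,F,G,D] q_used=0 → run H
t=19: queue=[H,F,G,D] q_used=1 → run H
t=20: queue=[H,F,G,D] q_used=2 → run H
t=21: queue=[F,G,D,H] q_used=0 → run F
t=22: queue=[F,G,D,H] q_used=1 → run F
t=23: queue=[F,G,D,H] q_used=2 → run F
t=24: queue=[G,D,H] q_used=0 → run G
t=25: queue=[G,D,H] q_used=1 → run G
t=26: queue=[G,D,H] q_used=2 → run G
t=27: queue=[D,H] q_used=0 → run D
t=28: queue=[D,H] q_used=1 → run D
t=29: queue=[H] q_used=0 → run H
t=30: (idle)
t=31: (idle)

context switches = 12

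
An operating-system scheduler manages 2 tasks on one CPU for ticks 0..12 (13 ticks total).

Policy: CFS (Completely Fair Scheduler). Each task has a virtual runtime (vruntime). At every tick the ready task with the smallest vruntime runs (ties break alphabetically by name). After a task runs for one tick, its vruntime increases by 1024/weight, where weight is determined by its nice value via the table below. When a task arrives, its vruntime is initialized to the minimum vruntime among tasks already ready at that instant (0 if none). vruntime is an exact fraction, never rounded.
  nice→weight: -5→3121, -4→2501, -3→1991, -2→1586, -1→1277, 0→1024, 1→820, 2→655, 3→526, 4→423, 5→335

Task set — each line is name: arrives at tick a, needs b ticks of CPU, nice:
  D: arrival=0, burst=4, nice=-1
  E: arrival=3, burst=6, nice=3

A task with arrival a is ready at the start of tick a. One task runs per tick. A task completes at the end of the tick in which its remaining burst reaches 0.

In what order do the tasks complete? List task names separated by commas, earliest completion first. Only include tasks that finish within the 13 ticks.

completion order = D, E

t=0: vr[D=0] → run D
t=1: vr[D=1024/1277] → run D
t=2: vr[D=2048/1277] → run D
t=3: vr[D=3072/1277 E=3072/1277] → run D
t=4: vr[E=3072/1277] → run E
t=5: vr[E=1461760/335851] → run E
t=6: vr[E=2115584/335851] → run E
t=7: vr[E=2769408/335851] → run E
t=8: vr[E=3423232/335851] → run E
t=9: vr[E=4077056/335851] → run E
t=10: (idle)
t=11: (idle)
t=12: (idle)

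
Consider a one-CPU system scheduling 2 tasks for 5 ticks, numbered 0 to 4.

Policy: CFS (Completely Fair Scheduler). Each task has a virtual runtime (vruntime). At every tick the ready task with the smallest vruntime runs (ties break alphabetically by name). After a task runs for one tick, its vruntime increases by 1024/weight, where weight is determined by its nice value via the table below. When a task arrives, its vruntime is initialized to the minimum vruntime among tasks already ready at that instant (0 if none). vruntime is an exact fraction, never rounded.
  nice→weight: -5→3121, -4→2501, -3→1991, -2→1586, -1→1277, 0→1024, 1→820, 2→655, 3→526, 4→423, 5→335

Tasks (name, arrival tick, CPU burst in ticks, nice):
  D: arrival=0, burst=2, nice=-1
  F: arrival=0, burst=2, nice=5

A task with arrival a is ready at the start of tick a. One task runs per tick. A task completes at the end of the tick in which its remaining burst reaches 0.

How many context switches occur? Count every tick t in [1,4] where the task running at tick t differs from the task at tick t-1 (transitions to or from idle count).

t=0: vr[D=0 F=0] → run D
t=1: vr[D=1024/1277 F=0] → run F
t=2: vr[D=1024/1277 F=1024/335] → run D
t=3: vr[F=1024/335] → run F
t=4: (idle)

context switches = 4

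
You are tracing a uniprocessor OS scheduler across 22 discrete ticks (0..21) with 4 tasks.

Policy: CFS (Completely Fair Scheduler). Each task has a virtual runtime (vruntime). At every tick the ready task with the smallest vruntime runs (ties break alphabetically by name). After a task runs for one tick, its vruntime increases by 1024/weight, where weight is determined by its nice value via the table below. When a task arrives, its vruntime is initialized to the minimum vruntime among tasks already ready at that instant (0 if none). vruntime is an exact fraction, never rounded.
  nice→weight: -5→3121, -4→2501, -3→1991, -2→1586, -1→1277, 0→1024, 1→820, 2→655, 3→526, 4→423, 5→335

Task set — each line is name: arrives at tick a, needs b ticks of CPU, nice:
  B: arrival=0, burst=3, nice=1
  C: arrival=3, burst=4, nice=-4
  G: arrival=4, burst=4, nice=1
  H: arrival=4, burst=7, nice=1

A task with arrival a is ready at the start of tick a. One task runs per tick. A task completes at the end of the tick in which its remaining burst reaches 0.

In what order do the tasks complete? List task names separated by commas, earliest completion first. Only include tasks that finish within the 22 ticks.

t=0: vr[B=0] → run B
t=1: vr[B=256/205] → run B
t=2: vr[B=512/205] → run B
t=3: vr[C=0] → run C
t=4: vr[C=1024/2501 G=1024/2501 H=1024/2501] → run C
t=5: vr[C=2048/2501 G=1024/2501 H=1024/2501] → run G
t=6: vr[C=2048/2501 G=20736/12505 H=1024/2501] → run H
t=7: vr[C=2048/2501 G=20736/12505 H=20736/12505] → run C
t=8: vr[C=3072/2501 G=20736/12505 H=20736/12505] → run C
t=9: vr[G=20736/12505 H=20736/12505] → run G
t=10: vr[G=36352/12505 H=20736/12505] → run H
t=11: vr[G=36352/12505 H=36352/12505] → run G
t=12: vr[G=51968/12505 H=36352/12505] → run H
t=13: vr[G=51968/12505 H=51968/12505] → run G
t=14: vr[H=51968/12505] → run H
t=15: vr[H=67584/12505] → run H
t=16: vr[H=16640/2501] → run H
t=17: vr[H=98816/12505] → run H
t=18: (idle)
t=19: (idle)
t=20: (idle)
t=21: (idle)

completion order = B, C, G, H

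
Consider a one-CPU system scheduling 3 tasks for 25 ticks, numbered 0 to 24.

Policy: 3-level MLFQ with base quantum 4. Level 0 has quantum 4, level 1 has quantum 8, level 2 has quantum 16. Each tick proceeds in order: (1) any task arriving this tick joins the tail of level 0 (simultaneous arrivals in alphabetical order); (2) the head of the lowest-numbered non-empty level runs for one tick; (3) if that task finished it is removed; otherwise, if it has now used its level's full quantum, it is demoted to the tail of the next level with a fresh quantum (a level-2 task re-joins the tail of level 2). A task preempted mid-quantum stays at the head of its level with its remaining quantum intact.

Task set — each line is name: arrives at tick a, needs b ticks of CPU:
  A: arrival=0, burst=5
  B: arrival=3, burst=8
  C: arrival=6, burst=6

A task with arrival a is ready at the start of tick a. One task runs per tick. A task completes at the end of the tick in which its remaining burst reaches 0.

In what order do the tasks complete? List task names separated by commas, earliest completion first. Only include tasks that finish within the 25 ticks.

t=0: L0/L1/L2 = A/-/- → run A
t=1: L0/L1/L2 = A/-/- → run A
t=2: L0/L1/L2 = A/-/- → run A
t=3: L0/L1/L2 = AB/-/- → run A
t=4: L0/L1/L2 = B/A/- → run B
t=5: L0/L1/L2 = B/A/- → run B
t=6: L0/L1/L2 = BC/A/- → run B
t=7: L0/L1/L2 = BC/A/- → run B
t=8: L0/L1/L2 = C/AB/- → run C
t=9: L0/L1/L2 = C/AB/- → run C
t=10: L0/L1/L2 = C/AB/- → run C
t=11: L0/L1/L2 = C/AB/- → run C
t=12: L0/L1/L2 = -/ABC/- → run A
t=13: L0/L1/L2 = -/BC/- → run B
t=14: L0/L1/L2 = -/BC/- → run B
t=15: L0/L1/L2 = -/BC/- → run B
t=16: L0/L1/L2 = -/BC/- → run B
t=17: L0/L1/L2 = -/C/- → run C
t=18: L0/L1/L2 = -/C/- → run C
t=19: (idle)
t=20: (idle)
t=21: (idle)
t=22: (idle)
t=23: (idle)
t=24: (idle)

completion order = A, B, C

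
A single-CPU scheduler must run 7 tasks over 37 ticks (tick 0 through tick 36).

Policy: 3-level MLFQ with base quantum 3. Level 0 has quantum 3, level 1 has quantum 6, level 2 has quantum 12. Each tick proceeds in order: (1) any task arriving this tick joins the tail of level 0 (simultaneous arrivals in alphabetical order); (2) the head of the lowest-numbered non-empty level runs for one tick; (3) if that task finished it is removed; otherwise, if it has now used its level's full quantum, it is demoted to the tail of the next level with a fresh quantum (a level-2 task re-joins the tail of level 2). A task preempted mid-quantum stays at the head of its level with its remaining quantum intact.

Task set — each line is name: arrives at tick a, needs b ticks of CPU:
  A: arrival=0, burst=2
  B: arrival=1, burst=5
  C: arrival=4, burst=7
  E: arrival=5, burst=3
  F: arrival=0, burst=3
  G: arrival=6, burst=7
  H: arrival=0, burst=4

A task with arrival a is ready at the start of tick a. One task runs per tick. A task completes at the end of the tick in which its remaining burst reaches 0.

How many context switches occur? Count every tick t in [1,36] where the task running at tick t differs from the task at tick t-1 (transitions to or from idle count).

t=0: L0/L1/L2 = AFH/-/- → run A
t=1: L0/L1/L2 = AFHB/-/- → run A
t=2: L0/L1/L2 = FHB/-/- → run F
t=3: L0/L1/L2 = FHB/-/- → run F
t=4: L0/L1/L2 = FHBC/-/- → run F
t=5: L0/L1/L2 = HBCE/-/- → run H
t=6: L0/L1/L2 = HBCEG/-/- → run H
t=7: L0/L1/L2 = HBCEG/-/- → run H
t=8: L0/L1/L2 = BCEG/H/- → run B
t=9: L0/L1/L2 = BCEG/H/- → run B
t=10: L0/L1/L2 = BCEG/H/- → run B
t=11: L0/L1/L2 = CEG/HB/- → run C
t=12: L0/L1/L2 = CEG/HB/- → run C
t=13: L0/L1/L2 = CEG/HB/- → run C
t=14: L0/L1/L2 = EG/HBC/- → run E
t=15: L0/L1/L2 = EG/HBC/- → run E
t=16: L0/L1/L2 = EG/HBC/- → run E
t=17: L0/L1/L2 = G/HBC/- → run G
t=18: L0/L1/L2 = G/HBC/- → run G
t=19: L0/L1/L2 = G/HBC/- → run G
t=20: L0/L1/L2 = -/HBCG/- → run H
t=21: L0/L1/L2 = -/BCG/- → run B
t=22: L0/L1/L2 = -/BCG/- → run B
t=23: L0/L1/L2 = -/CG/- → run C
t=24: L0/L1/L2 = -/CG/- → run C
t=25: L0/L1/L2 = -/CG/- → run C
t=26: L0/L1/L2 = -/CG/- → run C
t=27: L0/L1/L2 = -/G/- → run G
t=28: L0/L1/L2 = -/G/- → run G
t=29: L0/L1/L2 = -/G/- → run G
t=30: L0/L1/L2 = -/G/- → run G
t=31: (idle)
t=32: (idle)
t=33: (idle)
t=34: (idle)
t=35: (idle)
t=36: (idle)

context switches = 11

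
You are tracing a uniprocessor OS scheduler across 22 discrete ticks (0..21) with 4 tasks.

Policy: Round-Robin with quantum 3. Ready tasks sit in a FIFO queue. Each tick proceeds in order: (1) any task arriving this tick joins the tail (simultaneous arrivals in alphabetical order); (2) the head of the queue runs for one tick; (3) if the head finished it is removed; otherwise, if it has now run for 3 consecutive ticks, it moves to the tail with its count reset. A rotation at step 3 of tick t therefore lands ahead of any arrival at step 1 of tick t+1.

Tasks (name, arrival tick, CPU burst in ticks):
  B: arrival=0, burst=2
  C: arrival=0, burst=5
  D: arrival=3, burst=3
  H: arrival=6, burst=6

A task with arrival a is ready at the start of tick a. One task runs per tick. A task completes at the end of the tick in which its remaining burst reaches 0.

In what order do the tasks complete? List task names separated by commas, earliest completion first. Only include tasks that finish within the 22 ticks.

t=0: queue=[B,C] q_used=0 → run B
t=1: queue=[B,C] q_used=1 → run B
t=2: queue=[C] q_used=0 → run C
t=3: queue=[C,D] q_used=1 → run C
t=4: queue=[C,D] q_used=2 → run C
t=5: queue=[D,C] q_used=0 → run D
t=6: queue=[D,C,H] q_used=1 → run D
t=7: queue=[D,C,H] q_used=2 → run D
t=8: queue=[C,H] q_used=0 → run C
t=9: queue=[C,H] q_used=1 → run C
t=10: queue=[H] q_used=0 → run H
t=11: queue=[H] q_used=1 → run H
t=12: queue=[H] q_used=2 → run H
t=13: queue=[H] q_used=0 → run H
t=14: queue=[H] q_used=1 → run H
t=15: queue=[H] q_used=2 → run H
t=16: (idle)
t=17: (idle)
t=18: (idle)
t=19: (idle)
t=20: (idle)
t=21: (idle)

completion order = B, D, C, H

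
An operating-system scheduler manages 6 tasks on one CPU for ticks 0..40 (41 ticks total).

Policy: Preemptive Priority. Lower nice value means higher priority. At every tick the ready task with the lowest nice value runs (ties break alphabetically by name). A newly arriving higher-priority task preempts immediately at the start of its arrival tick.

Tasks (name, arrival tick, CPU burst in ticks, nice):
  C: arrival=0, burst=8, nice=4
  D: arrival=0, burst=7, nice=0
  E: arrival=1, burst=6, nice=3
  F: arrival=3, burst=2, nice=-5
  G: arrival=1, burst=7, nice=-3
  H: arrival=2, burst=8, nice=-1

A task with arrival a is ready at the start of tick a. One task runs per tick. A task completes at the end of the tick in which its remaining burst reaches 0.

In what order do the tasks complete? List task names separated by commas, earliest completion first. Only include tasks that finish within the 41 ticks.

t=0: ready={C,D} → run D
t=1: ready={C,D,E,G} → run G
t=2: ready={C,D,E,G,H} → run G
t=3: ready={C,D,E,F,G,H} → run F
t=4: ready={C,D,E,F,G,H} → run F
t=5: ready={C,D,E,G,H} → run G
t=6: ready={C,D,E,G,H} → run G
t=7: ready={C,D,E,G,H} → run G
t=8: ready={C,D,E,G,H} → run G
t=9: ready={C,D,E,G,H} → run G
t=10: ready={C,D,E,H} → run H
t=11: ready={C,D,E,H} → run H
t=12: ready={C,D,E,H} → run H
t=13: ready={C,D,E,H} → run H
t=14: ready={C,D,E,H} → run H
t=15: ready={C,D,E,H} → run H
t=16: ready={C,D,E,H} → run H
t=17: ready={C,D,E,H} → run H
t=18: ready={C,D,E} → run D
t=19: ready={C,D,E} → run D
t=20: ready={C,D,E} → run D
t=21: ready={C,D,E} → run D
t=22: ready={C,D,E} → run D
t=23: ready={C,D,E} → run D
t=24: ready={C,E} → run E
t=25: ready={C,E} → run E
t=26: ready={C,E} → run E
t=27: ready={C,E} → run E
t=28: ready={C,E} → run E
t=29: ready={C,E} → run E
t=30: ready={C} → run C
t=31: ready={C} → run C
t=32: ready={C} → run C
t=33: ready={C} → run C
t=34: ready={C} → run C
t=35: ready={C} → run C
t=36: ready={C} → run C
t=37: ready={C} → run C
t=38: (idle)
t=39: (idle)
t=40: (idle)

completion order = F, G, H, D, E, C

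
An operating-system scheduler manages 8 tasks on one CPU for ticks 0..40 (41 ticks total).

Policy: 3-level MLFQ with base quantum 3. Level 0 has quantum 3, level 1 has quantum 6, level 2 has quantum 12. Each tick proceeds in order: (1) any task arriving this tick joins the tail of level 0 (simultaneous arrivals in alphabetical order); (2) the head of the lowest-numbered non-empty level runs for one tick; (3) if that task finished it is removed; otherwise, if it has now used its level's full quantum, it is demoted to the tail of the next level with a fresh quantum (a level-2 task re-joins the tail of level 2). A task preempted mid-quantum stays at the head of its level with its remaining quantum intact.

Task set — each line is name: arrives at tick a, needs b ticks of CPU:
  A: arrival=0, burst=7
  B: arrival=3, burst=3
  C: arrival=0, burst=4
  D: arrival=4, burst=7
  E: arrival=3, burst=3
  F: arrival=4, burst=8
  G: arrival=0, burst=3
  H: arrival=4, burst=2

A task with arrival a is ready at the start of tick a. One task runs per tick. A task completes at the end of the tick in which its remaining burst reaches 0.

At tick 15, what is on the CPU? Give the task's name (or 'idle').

t=0: L0/L1/L2 = ACG/-/- → run A
t=1: L0/L1/L2 = ACG/-/- → run A
t=2: L0/L1/L2 = ACG/-/- → run A
t=3: L0/L1/L2 = CGBE/A/- → run C
t=4: L0/L1/L2 = CGBEDFH/A/- → run C
t=5: L0/L1/L2 = CGBEDFH/A/- → run C
t=6: L0/L1/L2 = GBEDFH/AC/- → run G
t=7: L0/L1/L2 = GBEDFH/AC/- → run G
t=8: L0/L1/L2 = GBEDFH/AC/- → run G
t=9: L0/L1/L2 = BEDFH/AC/- → run B
t=10: L0/L1/L2 = BEDFH/AC/- → run B
t=11: L0/L1/L2 = BEDFH/AC/- → run B
t=12: L0/L1/L2 = EDFH/AC/- → run E
t=13: L0/L1/L2 = EDFH/AC/- → run E
t=14: L0/L1/L2 = EDFH/AC/- → run E
t=15: L0/L1/L2 = DFH/AC/- → run D
t=16: L0/L1/L2 = DFH/AC/- → run D
t=17: L0/L1/L2 = DFH/AC/- → run D
t=18: L0/L1/L2 = FH/ACD/- → run F
t=19: L0/L1/L2 = FH/ACD/- → run F
t=20: L0/L1/L2 = FH/ACD/- → run F
t=21: L0/L1/L2 = H/ACDF/- → run H
t=22: L0/L1/L2 = H/ACDF/- → run H
t=23: L0/L1/L2 = -/ACDF/- → run A
t=24: L0/L1/L2 = -/ACDF/- → run A
t=25: L0/L1/L2 = -/ACDF/- → run A
t=26: L0/L1/L2 = -/ACDF/- → run A
t=27: L0/L1/L2 = -/CDF/- → run C
t=28: L0/L1/L2 = -/DF/- → run D
t=29: L0/L1/L2 = -/DF/- → run D
t=30: L0/L1/L2 = -/DF/- → run D
t=31: L0/L1/L2 = -/DF/- → run D
t=32: L0/L1/L2 = -/F/- → run F
t=33: L0/L1/L2 = -/F/- → run F
t=34: L0/L1/L2 = -/F/- → run F
t=35: L0/L1/L2 = -/F/- → run F
t=36: L0/L1/L2 = -/F/- → run F
t=37: (idle)
t=38: (idle)
t=39: (idle)
t=40: (idle)

running at tick 15 = D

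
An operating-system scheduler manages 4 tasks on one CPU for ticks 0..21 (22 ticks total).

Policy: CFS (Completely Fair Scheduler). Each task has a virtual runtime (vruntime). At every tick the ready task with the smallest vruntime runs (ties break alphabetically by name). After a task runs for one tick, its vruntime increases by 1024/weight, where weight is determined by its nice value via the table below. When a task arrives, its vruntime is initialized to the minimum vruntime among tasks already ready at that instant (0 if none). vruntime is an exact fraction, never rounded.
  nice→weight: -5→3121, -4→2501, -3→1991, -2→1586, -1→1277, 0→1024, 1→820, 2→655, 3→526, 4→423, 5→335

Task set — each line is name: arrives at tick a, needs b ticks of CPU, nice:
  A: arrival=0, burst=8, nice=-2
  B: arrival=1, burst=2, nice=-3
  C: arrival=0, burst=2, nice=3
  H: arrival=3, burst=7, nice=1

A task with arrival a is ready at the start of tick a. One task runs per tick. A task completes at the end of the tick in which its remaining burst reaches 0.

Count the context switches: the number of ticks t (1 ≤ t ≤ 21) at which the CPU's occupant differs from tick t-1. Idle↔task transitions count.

t=0: vr[A=0 C=0] → run A
t=1: vr[A=512/793 B=0 C=0] → run B
t=2: vr[A=512/793 B=1024/1991 C=0] → run C
t=3: vr[A=512/793 B=1024/1991 C=512/263 H=1024/1991] → run B
t=4: vr[A=512/793 C=512/263 H=1024/1991] → run H
t=5: vr[A=512/793 C=512/263 H=719616/408155] → run A
t=6: vr[A=1024/793 C=512/263 H=719616/408155] → run A
t=7: vr[A=1536/793 C=512/263 H=719616/408155] → run H
t=8: vr[A=1536/793 C=512/263 H=1229312/408155] → run A
t=9: vr[A=2048/793 C=512/263 H=1229312/408155] → run C
t=10: vr[A=2048/793 H=1229312/408155] → run A
t=11: vr[A=2560/793 H=1229312/408155] → run H
t=12: vr[A=2560/793 H=1739008/408155] → run A
t=13: vr[A=3072/793 H=1739008/408155] → run A
t=14: vr[A=3584/793 H=1739008/408155] → run H
t=15: vr[A=3584/793 H=2248704/408155] → run A
t=16: vr[H=2248704/408155] → run H
t=17: vr[H=551680/81631] → run H
t=18: vr[H=3268096/408155] → run H
t=19: (idle)
t=20: (idle)
t=21: (idle)

context switches = 15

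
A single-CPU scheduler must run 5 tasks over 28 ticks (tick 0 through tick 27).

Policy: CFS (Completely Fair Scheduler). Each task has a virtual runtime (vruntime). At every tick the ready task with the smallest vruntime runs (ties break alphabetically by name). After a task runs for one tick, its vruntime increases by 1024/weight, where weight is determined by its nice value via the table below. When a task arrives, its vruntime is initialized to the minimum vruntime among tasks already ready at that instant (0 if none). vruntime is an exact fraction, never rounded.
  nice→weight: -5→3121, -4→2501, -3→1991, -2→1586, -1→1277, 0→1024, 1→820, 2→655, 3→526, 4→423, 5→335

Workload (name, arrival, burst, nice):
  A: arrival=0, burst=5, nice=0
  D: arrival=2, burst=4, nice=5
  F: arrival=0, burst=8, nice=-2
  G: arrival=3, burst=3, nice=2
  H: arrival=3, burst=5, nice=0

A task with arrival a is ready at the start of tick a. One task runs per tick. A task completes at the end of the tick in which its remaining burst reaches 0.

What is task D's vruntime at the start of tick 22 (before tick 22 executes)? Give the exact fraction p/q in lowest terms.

vruntime(D, start of tick 22) = 1795584/265655

t=0: vr[A=0 F=0] → run A
t=1: vr[A=1 F=0] → run F
t=2: vr[A=1 D=512/793 F=512/793] → run D
t=3: vr[A=1 D=983552/265655 F=512/793 G=512/793 H=512/793] → run F
t=4: vr[A=1 D=983552/265655 F=1024/793 G=512/793 H=512/793] → run G
t=5: vr[A=1 D=983552/265655 F=1024/793 G=1147392/519415 H=512/793] → run H
t=6: vr[A=1 D=983552/265655 F=1024/793 G=1147392/519415 H=1305/793] → run A
t=7: vr[A=2 D=983552/265655 F=1024/793 G=1147392/519415 H=1305/793] → run F
t=8: vr[A=2 D=983552/265655 F=1536/793 G=1147392/519415 H=1305/793] → run H
t=9: vr[A=2 D=983552/265655 F=1536/793 G=1147392/519415 H=2098/793] → run F
t=10: vr[A=2 D=983552/265655 F=2048/793 G=1147392/519415 H=2098/793] → run A
t=11: vr[A=3 D=983552/265655 F=2048/793 G=1147392/519415 H=2098/793] → run G
t=12: vr[A=3 D=983552/265655 F=2048/793 G=1959424/519415 H=2098/793] → run F
t=13: vr[A=3 D=983552/265655 F=2560/793 G=1959424/519415 H=2098/793] → run H
t=14: vr[A=3 D=983552/265655 F=2560/793 G=1959424/519415 H=2891/793] → run A
t=15: vr[A=4 D=983552/265655 F=2560/793 G=1959424/519415 H=2891/793] → run F
t=16: vr[A=4 D=983552/265655 F=3072/793 G=1959424/519415 H=2891/793] → run H
t=17: vr[A=4 D=983552/265655 F=3072/793 G=1959424/519415 H=3684/793] → run D
t=18: vr[A=4 D=1795584/265655 F=3072/793 G=1959424/519415 H=3684/793] → run G
t=19: vr[A=4 D=1795584/265655 F=3072/793 H=3684/793] → run F
t=20: vr[A=4 D=1795584/265655 F=3584/793 H=3684/793] → run A
t=21: vr[D=1795584/265655 F=3584/793 H=3684/793] → run F
t=22: vr[D=1795584/265655 H=3684/793] → run H
t=23: vr[D=1795584/265655] → run D
t=24: vr[D=2607616/265655] → run D
t=25: (idle)
t=26: (idle)
t=27: (idle)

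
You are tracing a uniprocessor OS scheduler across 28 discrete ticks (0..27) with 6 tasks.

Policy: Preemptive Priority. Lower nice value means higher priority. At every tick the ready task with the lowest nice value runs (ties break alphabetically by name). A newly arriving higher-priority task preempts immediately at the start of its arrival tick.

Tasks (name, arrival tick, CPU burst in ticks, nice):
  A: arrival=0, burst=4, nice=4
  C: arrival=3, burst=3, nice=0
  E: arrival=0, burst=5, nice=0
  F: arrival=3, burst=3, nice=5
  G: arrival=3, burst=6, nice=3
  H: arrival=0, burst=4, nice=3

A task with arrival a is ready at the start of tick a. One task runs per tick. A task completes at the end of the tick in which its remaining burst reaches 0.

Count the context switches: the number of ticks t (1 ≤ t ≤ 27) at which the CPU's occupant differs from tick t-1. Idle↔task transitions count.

t=0: ready={A,E,H} → run E
t=1: ready={A,E,H} → run E
t=2: ready={A,E,H} → run E
t=3: ready={A,C,E,F,G,H} → run C
t=4: ready={A,C,E,F,G,H} → run C
t=5: ready={A,C,E,F,G,H} → run C
t=6: ready={A,E,F,G,H} → run E
t=7: ready={A,E,F,G,H} → run E
t=8: ready={A,F,G,H} → run G
t=9: ready={A,F,G,H} → run G
t=10: ready={A,F,G,H} → run G
t=11: ready={A,F,G,H} → run G
t=12: ready={A,F,G,H} → run G
t=13: ready={A,F,G,H} → run G
t=14: ready={A,F,H} → run H
t=15: ready={A,F,H} → run H
t=16: ready={A,F,H} → run H
t=17: ready={A,F,H} → run H
t=18: ready={A,F} → run A
t=19: ready={A,F} → run A
t=20: ready={A,F} → run A
t=21: ready={A,F} → run A
t=22: ready={F} → run F
t=23: ready={F} → run F
t=24: ready={F} → run F
t=25: (idle)
t=26: (idle)
t=27: (idle)

context switches = 7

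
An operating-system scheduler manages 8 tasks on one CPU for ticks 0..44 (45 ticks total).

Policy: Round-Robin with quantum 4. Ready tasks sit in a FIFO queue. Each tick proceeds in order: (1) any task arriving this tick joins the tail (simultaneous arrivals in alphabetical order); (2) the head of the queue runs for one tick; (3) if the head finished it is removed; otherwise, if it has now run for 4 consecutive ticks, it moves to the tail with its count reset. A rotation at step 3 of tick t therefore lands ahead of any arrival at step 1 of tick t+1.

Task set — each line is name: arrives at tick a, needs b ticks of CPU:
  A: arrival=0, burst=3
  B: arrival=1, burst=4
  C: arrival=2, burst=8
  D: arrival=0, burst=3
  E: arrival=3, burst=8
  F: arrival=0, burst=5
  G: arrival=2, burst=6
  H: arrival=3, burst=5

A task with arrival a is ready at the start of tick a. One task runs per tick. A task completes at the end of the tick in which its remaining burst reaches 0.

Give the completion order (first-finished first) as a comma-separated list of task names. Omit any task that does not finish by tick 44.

completion order = A, D, B, F, C, G, E, H

t=0: queue=[A,D,F] q_used=0 → run A
t=1: queue=[A,D,F,B] q_used=1 → run A
t=2: queue=[A,D,F,B,C,G] q_used=2 → run A
t=3: queue=[D,F,B,C,G,E,H] q_used=0 → run D
t=4: queue=[D,F,B,C,G,E,H] q_used=1 → run D
t=5: queue=[D,F,B,C,G,E,H] q_used=2 → run D
t=6: queue=[F,B,C,G,E,H] q_used=0 → run F
t=7: queue=[F,B,C,G,E,H] q_used=1 → run F
t=8: queue=[F,B,C,G,E,H] q_used=2 → run F
t=9: queue=[F,B,C,G,E,H] q_used=3 → run F
t=10: queue=[B,C,G,E,H,F] q_used=0 → run B
t=11: queue=[B,C,G,E,H,F] q_used=1 → run B
t=12: queue=[B,C,G,E,H,F] q_used=2 → run B
t=13: queue=[B,C,G,E,H,F] q_used=3 → run B
t=14: queue=[C,G,E,H,F] q_used=0 → run C
t=15: queue=[C,G,E,H,F] q_used=1 → run C
t=16: queue=[C,G,E,H,F] q_used=2 → run C
t=17: queue=[C,G,E,H,F] q_used=3 → run C
t=18: queue=[G,E,H,F,C] q_used=0 → run G
t=19: queue=[G,E,H,F,C] q_used=1 → run G
t=20: queue=[G,E,H,F,C] q_used=2 → run G
t=21: queue=[G,E,H,F,C] q_used=3 → run G
t=22: queue=[E,H,F,C,G] q_used=0 → run E
t=23: queue=[E,H,F,C,G] q_used=1 → run E
t=24: queue=[E,H,F,C,G] q_used=2 → run E
t=25: queue=[E,H,F,C,G] q_used=3 → run E
t=26: queue=[H,F,C,G,E] q_used=0 → run H
t=27: queue=[H,F,C,G,E] q_used=1 → run H
t=28: queue=[H,F,C,G,E] q_used=2 → run H
t=29: queue=[H,F,C,G,E] q_used=3 → run H
t=30: queue=[F,C,G,E,H] q_used=0 → run F
t=31: queue=[C,G,E,H] q_used=0 → run C
t=32: queue=[C,G,E,H] q_used=1 → run C
t=33: queue=[C,G,E,H] q_used=2 → run C
t=34: queue=[C,G,E,H] q_used=3 → run C
t=35: queue=[G,E,H] q_used=0 → run G
t=36: queue=[G,E,H] q_used=1 → run G
t=37: queue=[E,H] q_used=0 → run E
t=38: queue=[E,H] q_used=1 → run E
t=39: queue=[E,H] q_used=2 → run E
t=40: queue=[E,H] q_used=3 → run E
t=41: queue=[H] q_used=0 → run H
t=42: (idle)
t=43: (idle)
t=44: (idle)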